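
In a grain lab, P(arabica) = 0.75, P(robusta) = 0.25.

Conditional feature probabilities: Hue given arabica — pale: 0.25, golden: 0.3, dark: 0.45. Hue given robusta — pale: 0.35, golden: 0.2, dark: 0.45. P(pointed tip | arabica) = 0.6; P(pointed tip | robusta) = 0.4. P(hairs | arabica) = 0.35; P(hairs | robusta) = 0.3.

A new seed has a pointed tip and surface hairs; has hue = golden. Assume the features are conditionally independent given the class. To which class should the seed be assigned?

arabica

arabica: 0.75 × 0.3 × 0.6 × 0.35 = 0.04725
robusta: 0.25 × 0.2 × 0.4 × 0.3 = 0.006
Highest score → arabica.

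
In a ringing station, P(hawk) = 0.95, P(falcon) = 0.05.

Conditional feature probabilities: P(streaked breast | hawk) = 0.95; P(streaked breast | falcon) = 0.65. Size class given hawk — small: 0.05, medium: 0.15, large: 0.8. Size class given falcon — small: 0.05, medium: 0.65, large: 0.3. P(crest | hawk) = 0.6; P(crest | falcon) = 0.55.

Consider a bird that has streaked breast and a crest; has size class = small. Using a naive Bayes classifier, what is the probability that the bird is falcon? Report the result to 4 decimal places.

hawk: 0.95 × 0.95 × 0.05 × 0.6 = 0.027075
falcon: 0.05 × 0.65 × 0.05 × 0.55 = 0.00089375
P(falcon | x) = 0.00089375 / 0.02796875 ≈ 0.0320

0.0320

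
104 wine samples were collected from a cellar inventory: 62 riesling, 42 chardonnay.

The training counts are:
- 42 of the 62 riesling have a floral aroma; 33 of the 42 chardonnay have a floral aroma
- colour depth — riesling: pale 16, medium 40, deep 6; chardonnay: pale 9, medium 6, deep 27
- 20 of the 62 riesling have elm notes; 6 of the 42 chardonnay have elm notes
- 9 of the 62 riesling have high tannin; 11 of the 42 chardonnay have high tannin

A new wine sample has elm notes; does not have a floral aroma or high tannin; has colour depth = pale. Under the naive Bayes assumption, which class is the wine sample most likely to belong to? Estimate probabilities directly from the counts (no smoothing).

riesling

riesling: (62/104) × (20/62) × (16/62) × (20/62) × (53/62) ≈ 0.0136851
chardonnay: (42/104) × (9/42) × (9/42) × (6/42) × (31/42) ≈ 0.00195532
Highest score → riesling.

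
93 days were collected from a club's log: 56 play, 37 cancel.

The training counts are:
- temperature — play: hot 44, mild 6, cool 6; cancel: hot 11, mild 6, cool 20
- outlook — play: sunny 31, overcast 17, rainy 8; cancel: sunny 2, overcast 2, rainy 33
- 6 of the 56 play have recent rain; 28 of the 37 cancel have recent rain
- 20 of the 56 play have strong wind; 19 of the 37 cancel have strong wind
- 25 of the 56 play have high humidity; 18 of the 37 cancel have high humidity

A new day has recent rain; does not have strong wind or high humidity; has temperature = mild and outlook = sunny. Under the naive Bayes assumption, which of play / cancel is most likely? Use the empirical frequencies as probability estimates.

play: (56/93) × (6/56) × (31/56) × (6/56) × (36/56) × (31/56) ≈ 0.00136174
cancel: (37/93) × (6/37) × (2/37) × (28/37) × (18/37) × (19/37) ≈ 0.000659289
Highest score → play.

play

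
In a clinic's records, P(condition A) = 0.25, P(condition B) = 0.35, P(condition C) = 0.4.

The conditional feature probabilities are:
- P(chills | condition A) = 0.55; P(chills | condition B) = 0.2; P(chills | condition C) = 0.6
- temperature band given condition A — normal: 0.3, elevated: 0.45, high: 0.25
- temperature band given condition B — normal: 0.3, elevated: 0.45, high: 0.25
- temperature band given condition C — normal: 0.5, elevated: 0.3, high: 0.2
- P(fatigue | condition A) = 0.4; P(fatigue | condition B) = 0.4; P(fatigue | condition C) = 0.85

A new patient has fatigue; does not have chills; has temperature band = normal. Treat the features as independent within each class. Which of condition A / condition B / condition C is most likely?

condition A: 0.25 × (1−0.55) × 0.3 × 0.4 = 0.0135
condition B: 0.35 × (1−0.2) × 0.3 × 0.4 = 0.0336
condition C: 0.4 × (1−0.6) × 0.5 × 0.85 = 0.068
Highest score → condition C.

condition C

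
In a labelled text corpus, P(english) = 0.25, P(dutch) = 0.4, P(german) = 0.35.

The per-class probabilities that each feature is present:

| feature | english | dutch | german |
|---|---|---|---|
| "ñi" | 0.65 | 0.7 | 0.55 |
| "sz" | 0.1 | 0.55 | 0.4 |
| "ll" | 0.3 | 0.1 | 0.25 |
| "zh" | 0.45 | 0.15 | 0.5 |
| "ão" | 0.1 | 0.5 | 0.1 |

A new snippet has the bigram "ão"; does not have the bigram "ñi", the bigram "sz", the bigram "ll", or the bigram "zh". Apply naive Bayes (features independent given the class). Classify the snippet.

dutch

english: 0.25 × (1−0.65) × (1−0.1) × (1−0.3) × (1−0.45) × 0.1 = 0.003031875
dutch: 0.4 × (1−0.7) × (1−0.55) × (1−0.1) × (1−0.15) × 0.5 = 0.020655
german: 0.35 × (1−0.55) × (1−0.4) × (1−0.25) × (1−0.5) × 0.1 = 0.00354375
Highest score → dutch.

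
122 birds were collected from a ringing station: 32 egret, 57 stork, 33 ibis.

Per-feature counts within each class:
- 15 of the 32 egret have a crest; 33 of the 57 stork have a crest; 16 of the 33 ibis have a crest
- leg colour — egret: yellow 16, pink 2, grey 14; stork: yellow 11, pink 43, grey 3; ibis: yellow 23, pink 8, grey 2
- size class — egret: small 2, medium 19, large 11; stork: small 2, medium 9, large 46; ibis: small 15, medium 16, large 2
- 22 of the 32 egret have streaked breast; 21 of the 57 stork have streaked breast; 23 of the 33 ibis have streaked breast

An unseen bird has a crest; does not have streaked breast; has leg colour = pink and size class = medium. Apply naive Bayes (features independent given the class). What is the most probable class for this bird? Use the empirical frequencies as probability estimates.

stork

egret: (32/122) × (15/32) × (2/32) × (19/32) × (10/32) ≈ 0.00142582
stork: (57/122) × (33/57) × (43/57) × (9/57) × (36/57) ≈ 0.020349
ibis: (33/122) × (16/33) × (8/33) × (16/33) × (10/33) ≈ 0.0046712
Highest score → stork.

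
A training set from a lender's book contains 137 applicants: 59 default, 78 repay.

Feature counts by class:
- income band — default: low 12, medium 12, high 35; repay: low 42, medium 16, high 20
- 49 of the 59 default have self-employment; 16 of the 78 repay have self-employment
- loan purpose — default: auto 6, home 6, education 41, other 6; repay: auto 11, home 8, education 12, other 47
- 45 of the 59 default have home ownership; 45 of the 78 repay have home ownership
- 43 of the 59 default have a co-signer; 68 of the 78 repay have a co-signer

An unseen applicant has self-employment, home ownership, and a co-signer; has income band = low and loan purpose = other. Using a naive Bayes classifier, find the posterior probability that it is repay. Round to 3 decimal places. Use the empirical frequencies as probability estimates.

default: (59/137) × (12/59) × (49/59) × (6/59) × (45/59) × (43/59) ≈ 0.00411226
repay: (78/137) × (42/78) × (16/78) × (47/78) × (45/78) × (68/78) ≈ 0.0190585
P(repay | x) = 0.0190585 / 0.02317076 ≈ 0.823

0.823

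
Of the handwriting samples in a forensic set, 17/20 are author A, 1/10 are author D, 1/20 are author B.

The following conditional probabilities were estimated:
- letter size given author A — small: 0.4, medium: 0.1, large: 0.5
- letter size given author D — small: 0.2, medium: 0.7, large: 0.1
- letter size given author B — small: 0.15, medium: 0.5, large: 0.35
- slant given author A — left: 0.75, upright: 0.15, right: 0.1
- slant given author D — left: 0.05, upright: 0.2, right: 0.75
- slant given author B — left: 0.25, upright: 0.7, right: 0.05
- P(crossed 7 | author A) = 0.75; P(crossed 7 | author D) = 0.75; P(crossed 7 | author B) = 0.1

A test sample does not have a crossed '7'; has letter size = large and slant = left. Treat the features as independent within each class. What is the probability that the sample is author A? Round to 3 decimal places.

author A: 0.85 × 0.5 × 0.75 × (1−0.75) = 0.0796875
author D: 0.1 × 0.1 × 0.05 × (1−0.75) = 0.000125
author B: 0.05 × 0.35 × 0.25 × (1−0.1) = 0.0039375
P(author A | x) = 0.0796875 / 0.08375 ≈ 0.951

0.951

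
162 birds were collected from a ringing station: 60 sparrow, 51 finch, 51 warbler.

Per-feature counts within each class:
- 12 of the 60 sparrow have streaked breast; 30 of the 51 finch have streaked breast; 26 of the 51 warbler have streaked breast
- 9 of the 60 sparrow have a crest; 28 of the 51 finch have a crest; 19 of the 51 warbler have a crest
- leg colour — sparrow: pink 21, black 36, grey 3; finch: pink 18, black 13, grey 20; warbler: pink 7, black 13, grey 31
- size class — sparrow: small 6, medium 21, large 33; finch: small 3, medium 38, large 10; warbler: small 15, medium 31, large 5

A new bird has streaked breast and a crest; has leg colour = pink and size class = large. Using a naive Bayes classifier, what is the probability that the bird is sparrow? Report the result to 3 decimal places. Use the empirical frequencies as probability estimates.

sparrow: (60/162) × (12/60) × (9/60) × (21/60) × (33/60) ≈ 0.00213889
finch: (51/162) × (30/51) × (28/51) × (18/51) × (10/51) ≈ 0.00703601
warbler: (51/162) × (26/51) × (19/51) × (7/51) × (5/51) ≈ 0.00080458
P(sparrow | x) = 0.00213889 / 0.00997948 ≈ 0.214

0.214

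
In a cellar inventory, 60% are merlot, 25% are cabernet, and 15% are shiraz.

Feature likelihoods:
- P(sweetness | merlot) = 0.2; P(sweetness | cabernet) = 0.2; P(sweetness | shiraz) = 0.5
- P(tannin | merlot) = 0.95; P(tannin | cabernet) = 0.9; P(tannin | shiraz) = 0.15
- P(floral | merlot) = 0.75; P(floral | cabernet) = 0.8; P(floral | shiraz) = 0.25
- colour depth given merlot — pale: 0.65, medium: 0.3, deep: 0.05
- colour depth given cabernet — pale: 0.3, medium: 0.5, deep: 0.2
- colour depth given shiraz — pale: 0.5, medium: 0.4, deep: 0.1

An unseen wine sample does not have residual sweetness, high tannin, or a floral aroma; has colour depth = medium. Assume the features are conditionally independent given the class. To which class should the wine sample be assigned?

shiraz

merlot: 0.6 × (1−0.2) × (1−0.95) × (1−0.75) × 0.3 = 0.0018
cabernet: 0.25 × (1−0.2) × (1−0.9) × (1−0.8) × 0.5 = 0.002
shiraz: 0.15 × (1−0.5) × (1−0.15) × (1−0.25) × 0.4 = 0.019125
Highest score → shiraz.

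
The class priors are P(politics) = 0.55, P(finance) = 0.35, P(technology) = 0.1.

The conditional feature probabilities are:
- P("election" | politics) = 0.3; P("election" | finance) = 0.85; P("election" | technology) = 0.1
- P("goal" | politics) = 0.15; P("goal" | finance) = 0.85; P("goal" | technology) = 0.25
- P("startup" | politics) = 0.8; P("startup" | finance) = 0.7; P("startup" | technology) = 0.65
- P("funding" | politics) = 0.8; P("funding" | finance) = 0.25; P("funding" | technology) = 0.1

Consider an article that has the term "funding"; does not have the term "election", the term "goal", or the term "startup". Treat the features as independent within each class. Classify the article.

politics

politics: 0.55 × (1−0.3) × (1−0.15) × (1−0.8) × 0.8 = 0.05236
finance: 0.35 × (1−0.85) × (1−0.85) × (1−0.7) × 0.25 = 0.000590625
technology: 0.1 × (1−0.1) × (1−0.25) × (1−0.65) × 0.1 = 0.0023625
Highest score → politics.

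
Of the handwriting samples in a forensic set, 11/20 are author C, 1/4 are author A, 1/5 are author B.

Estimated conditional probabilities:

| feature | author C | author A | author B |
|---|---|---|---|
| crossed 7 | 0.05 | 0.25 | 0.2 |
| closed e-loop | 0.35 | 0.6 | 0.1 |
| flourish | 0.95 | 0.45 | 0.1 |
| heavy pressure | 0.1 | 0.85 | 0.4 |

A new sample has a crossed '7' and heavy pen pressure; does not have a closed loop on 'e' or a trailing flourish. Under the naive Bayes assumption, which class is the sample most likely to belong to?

author C: 0.55 × 0.05 × (1−0.35) × (1−0.95) × 0.1 = 0.000089375
author A: 0.25 × 0.25 × (1−0.6) × (1−0.45) × 0.85 = 0.0116875
author B: 0.2 × 0.2 × (1−0.1) × (1−0.1) × 0.4 = 0.01296
Highest score → author B.

author B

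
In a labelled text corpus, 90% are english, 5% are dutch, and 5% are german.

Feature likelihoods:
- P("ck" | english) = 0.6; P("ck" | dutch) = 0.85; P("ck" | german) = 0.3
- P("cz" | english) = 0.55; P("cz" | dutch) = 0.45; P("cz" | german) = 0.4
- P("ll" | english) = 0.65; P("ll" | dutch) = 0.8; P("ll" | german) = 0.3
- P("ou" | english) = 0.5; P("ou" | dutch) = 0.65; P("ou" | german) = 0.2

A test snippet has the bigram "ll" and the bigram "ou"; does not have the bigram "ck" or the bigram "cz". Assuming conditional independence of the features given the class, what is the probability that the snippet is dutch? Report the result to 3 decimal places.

0.038

english: 0.9 × (1−0.6) × (1−0.55) × 0.65 × 0.5 = 0.05265
dutch: 0.05 × (1−0.85) × (1−0.45) × 0.8 × 0.65 = 0.002145
german: 0.05 × (1−0.3) × (1−0.4) × 0.3 × 0.2 = 0.00126
P(dutch | x) = 0.002145 / 0.056055 ≈ 0.038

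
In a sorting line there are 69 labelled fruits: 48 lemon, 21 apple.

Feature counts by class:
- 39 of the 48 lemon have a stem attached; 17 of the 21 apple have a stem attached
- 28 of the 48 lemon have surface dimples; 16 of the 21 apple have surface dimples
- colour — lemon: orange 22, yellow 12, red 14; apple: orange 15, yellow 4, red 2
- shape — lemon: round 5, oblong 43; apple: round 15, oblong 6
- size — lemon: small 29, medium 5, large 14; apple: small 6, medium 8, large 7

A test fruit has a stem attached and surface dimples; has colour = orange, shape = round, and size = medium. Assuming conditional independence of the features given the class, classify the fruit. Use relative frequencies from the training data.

apple

lemon: (48/69) × (39/48) × (28/48) × (22/48) × (5/48) × (5/48) ≈ 0.00163973
apple: (21/69) × (17/21) × (16/21) × (15/21) × (15/21) × (8/21) ≈ 0.0364851
Highest score → apple.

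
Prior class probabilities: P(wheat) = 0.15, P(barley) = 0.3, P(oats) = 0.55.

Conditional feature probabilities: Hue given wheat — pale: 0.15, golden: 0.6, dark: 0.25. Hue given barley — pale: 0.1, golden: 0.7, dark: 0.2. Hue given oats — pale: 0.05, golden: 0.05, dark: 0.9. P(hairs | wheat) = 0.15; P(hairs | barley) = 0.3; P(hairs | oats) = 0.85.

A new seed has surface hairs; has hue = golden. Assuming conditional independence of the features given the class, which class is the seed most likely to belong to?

barley

wheat: 0.15 × 0.6 × 0.15 = 0.0135
barley: 0.3 × 0.7 × 0.3 = 0.063
oats: 0.55 × 0.05 × 0.85 = 0.023375
Highest score → barley.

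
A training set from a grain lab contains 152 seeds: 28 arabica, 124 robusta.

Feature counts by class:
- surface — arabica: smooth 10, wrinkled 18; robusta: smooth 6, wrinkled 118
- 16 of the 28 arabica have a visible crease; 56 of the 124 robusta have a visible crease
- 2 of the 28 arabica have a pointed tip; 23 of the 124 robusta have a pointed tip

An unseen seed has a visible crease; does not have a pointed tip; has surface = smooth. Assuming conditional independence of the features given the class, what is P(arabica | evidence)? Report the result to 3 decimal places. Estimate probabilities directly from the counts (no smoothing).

0.706

arabica: (28/152) × (10/28) × (16/28) × (26/28) ≈ 0.0349087
robusta: (124/152) × (6/124) × (56/124) × (101/124) ≈ 0.0145202
P(arabica | x) = 0.0349087 / 0.0494289 ≈ 0.706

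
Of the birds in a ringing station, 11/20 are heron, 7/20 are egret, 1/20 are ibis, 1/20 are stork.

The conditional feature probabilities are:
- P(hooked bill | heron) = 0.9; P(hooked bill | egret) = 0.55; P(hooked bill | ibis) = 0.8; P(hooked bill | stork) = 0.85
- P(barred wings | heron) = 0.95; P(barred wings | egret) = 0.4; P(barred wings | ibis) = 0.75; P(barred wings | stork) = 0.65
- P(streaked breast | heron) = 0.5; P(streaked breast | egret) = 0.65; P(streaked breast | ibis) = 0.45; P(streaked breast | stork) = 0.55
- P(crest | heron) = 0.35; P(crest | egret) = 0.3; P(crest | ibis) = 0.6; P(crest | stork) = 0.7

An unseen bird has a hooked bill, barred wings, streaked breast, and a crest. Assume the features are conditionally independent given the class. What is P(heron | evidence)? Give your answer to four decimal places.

0.7092

heron: 0.55 × 0.9 × 0.95 × 0.5 × 0.35 = 0.08229375
egret: 0.35 × 0.55 × 0.4 × 0.65 × 0.3 = 0.015015
ibis: 0.05 × 0.8 × 0.75 × 0.45 × 0.6 = 0.0081
stork: 0.05 × 0.85 × 0.65 × 0.55 × 0.7 = 0.010635625
P(heron | x) = 0.08229375 / 0.116044375 ≈ 0.7092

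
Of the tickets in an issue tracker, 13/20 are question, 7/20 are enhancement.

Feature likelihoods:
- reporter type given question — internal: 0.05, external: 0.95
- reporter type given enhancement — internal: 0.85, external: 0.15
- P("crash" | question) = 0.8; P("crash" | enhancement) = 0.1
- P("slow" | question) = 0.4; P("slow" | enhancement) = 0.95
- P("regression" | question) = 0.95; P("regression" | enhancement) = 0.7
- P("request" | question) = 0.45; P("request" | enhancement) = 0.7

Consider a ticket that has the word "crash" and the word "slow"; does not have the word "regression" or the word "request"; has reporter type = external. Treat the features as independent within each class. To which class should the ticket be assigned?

question: 0.65 × 0.95 × 0.8 × 0.4 × (1−0.95) × (1−0.45) = 0.005434
enhancement: 0.35 × 0.15 × 0.1 × 0.95 × (1−0.7) × (1−0.7) = 0.000448875
Highest score → question.

question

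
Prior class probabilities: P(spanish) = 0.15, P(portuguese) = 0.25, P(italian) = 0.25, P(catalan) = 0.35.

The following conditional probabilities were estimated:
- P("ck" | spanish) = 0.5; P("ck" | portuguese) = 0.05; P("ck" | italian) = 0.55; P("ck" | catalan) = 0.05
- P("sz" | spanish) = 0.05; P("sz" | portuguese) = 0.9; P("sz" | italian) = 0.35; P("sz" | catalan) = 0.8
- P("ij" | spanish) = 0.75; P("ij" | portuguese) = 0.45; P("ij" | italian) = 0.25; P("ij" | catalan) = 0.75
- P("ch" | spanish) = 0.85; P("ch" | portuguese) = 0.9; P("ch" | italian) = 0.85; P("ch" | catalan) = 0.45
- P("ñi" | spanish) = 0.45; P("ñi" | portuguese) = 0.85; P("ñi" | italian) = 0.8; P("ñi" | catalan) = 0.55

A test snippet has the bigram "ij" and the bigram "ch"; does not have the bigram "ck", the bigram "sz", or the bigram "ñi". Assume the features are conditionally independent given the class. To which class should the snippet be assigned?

spanish: 0.15 × (1−0.5) × (1−0.05) × 0.75 × 0.85 × (1−0.45) = 0.02498203125
portuguese: 0.25 × (1−0.05) × (1−0.9) × 0.45 × 0.9 × (1−0.85) = 0.0014428125
italian: 0.25 × (1−0.55) × (1−0.35) × 0.25 × 0.85 × (1−0.8) = 0.0031078125
catalan: 0.35 × (1−0.05) × (1−0.8) × 0.75 × 0.45 × (1−0.55) = 0.0100996875
Highest score → spanish.

spanish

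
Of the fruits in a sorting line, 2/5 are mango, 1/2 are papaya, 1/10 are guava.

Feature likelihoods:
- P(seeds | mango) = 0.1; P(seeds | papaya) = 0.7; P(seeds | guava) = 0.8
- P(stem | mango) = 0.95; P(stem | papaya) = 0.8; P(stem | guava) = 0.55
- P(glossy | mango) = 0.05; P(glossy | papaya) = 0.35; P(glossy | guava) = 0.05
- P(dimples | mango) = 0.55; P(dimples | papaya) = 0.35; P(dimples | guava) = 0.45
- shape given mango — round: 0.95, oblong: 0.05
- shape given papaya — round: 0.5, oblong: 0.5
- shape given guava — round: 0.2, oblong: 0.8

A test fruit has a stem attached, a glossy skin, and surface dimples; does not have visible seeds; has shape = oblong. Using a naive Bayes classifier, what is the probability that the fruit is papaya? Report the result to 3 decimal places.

0.917

mango: 0.4 × (1−0.1) × 0.95 × 0.05 × 0.55 × 0.05 = 0.00047025
papaya: 0.5 × (1−0.7) × 0.8 × 0.35 × 0.35 × 0.5 = 0.00735
guava: 0.1 × (1−0.8) × 0.55 × 0.05 × 0.45 × 0.8 = 0.000198
P(papaya | x) = 0.00735 / 0.00801825 ≈ 0.917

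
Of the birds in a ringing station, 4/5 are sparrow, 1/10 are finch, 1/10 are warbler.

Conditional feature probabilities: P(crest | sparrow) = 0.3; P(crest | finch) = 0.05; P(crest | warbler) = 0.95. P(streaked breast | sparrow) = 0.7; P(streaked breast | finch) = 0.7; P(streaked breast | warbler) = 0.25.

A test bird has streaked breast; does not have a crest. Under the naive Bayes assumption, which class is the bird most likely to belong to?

sparrow: 0.8 × (1−0.3) × 0.7 = 0.392
finch: 0.1 × (1−0.05) × 0.7 = 0.0665
warbler: 0.1 × (1−0.95) × 0.25 = 0.00125
Highest score → sparrow.

sparrow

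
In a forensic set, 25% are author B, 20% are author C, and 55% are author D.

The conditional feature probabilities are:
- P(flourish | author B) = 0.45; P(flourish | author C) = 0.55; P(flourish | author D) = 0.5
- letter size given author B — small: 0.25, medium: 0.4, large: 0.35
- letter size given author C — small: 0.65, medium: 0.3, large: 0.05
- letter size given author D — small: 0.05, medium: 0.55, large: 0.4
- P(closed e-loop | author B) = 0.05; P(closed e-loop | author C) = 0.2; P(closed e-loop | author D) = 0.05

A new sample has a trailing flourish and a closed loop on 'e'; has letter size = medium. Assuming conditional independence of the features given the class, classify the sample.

author B: 0.25 × 0.45 × 0.4 × 0.05 = 0.00225
author C: 0.2 × 0.55 × 0.3 × 0.2 = 0.0066
author D: 0.55 × 0.5 × 0.55 × 0.05 = 0.0075625
Highest score → author D.

author D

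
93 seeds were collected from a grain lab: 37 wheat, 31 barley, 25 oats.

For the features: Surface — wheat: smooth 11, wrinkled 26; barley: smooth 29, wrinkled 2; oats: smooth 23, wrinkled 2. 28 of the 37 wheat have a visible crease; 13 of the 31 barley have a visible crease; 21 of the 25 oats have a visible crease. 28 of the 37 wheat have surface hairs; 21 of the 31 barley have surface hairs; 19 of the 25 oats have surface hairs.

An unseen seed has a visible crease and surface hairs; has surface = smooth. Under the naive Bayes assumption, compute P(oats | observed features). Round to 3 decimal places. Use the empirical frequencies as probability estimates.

0.502

wheat: (37/93) × (11/37) × (28/37) × (28/37) ≈ 0.0677364
barley: (31/93) × (29/31) × (13/31) × (21/31) ≈ 0.0885838
oats: (25/93) × (23/25) × (21/25) × (19/25) ≈ 0.157884
P(oats | x) = 0.157884 / 0.3142042 ≈ 0.502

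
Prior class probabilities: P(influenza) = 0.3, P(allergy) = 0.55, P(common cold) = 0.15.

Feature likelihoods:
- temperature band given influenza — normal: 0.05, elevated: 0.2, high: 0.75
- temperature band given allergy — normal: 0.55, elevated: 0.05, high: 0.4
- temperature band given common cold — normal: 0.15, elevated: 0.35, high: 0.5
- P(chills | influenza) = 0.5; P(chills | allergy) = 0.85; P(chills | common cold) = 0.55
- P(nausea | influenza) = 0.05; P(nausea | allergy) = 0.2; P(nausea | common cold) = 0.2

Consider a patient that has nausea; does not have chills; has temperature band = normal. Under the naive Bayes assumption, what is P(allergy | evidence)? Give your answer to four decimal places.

0.7908

influenza: 0.3 × 0.05 × (1−0.5) × 0.05 = 0.000375
allergy: 0.55 × 0.55 × (1−0.85) × 0.2 = 0.009075
common cold: 0.15 × 0.15 × (1−0.55) × 0.2 = 0.002025
P(allergy | x) = 0.009075 / 0.011475 ≈ 0.7908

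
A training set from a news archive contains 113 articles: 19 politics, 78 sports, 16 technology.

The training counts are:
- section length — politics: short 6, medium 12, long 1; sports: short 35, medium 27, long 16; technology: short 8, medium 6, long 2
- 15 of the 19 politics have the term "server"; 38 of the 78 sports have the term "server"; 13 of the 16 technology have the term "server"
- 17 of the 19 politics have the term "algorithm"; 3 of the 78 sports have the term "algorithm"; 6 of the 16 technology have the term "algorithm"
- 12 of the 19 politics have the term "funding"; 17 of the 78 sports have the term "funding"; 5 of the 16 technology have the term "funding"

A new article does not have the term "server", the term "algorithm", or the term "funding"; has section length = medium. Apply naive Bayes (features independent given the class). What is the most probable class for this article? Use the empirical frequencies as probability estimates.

politics: (19/113) × (12/19) × (4/19) × (2/19) × (7/19) ≈ 0.000867022
sports: (78/113) × (27/78) × (40/78) × (75/78) × (61/78) ≈ 0.0921409
technology: (16/113) × (6/16) × (3/16) × (10/16) × (11/16) ≈ 0.00427786
Highest score → sports.

sports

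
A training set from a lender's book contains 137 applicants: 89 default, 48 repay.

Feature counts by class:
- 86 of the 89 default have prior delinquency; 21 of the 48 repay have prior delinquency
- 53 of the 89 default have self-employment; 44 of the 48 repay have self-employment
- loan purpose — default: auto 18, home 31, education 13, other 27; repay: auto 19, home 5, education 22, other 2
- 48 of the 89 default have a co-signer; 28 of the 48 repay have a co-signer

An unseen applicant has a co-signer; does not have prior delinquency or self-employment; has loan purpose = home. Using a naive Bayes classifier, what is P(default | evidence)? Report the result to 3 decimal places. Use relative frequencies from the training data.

default: (89/137) × (3/89) × (36/89) × (31/89) × (48/89) ≈ 0.00166393
repay: (48/137) × (27/48) × (4/48) × (5/48) × (28/48) ≈ 0.000997947
P(default | x) = 0.00166393 / 0.002661877 ≈ 0.625

0.625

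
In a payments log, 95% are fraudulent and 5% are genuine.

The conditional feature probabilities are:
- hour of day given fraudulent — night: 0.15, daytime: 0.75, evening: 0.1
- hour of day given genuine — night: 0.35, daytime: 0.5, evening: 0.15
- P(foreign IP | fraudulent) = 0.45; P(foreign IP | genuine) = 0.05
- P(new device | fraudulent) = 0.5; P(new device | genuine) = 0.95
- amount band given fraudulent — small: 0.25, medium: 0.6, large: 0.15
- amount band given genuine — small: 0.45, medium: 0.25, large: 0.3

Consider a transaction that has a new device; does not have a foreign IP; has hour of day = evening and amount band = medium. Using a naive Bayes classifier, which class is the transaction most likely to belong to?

fraudulent

fraudulent: 0.95 × 0.1 × (1−0.45) × 0.5 × 0.6 = 0.015675
genuine: 0.05 × 0.15 × (1−0.05) × 0.95 × 0.25 = 0.0016921875
Highest score → fraudulent.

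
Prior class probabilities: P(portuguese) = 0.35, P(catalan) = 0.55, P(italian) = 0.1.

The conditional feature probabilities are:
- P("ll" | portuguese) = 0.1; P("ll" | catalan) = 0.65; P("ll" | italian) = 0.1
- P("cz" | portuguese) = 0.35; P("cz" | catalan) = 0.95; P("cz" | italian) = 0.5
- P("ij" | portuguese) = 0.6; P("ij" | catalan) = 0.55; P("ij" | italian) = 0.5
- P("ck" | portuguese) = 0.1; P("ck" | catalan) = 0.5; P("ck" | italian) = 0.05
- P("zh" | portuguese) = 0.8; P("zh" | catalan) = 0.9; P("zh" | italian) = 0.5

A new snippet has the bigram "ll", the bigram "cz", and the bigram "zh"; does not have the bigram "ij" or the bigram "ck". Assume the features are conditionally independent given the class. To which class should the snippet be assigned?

portuguese: 0.35 × 0.1 × 0.35 × (1−0.6) × (1−0.1) × 0.8 = 0.003528
catalan: 0.55 × 0.65 × 0.95 × (1−0.55) × (1−0.5) × 0.9 = 0.0687740625
italian: 0.1 × 0.1 × 0.5 × (1−0.5) × (1−0.05) × 0.5 = 0.0011875
Highest score → catalan.

catalan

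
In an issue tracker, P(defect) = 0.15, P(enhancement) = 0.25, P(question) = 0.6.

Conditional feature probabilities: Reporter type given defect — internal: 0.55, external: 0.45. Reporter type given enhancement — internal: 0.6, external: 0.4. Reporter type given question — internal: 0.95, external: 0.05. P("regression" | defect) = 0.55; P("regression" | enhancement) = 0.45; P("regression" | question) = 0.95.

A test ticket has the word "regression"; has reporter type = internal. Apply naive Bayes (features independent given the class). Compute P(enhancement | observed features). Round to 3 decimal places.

0.103

defect: 0.15 × 0.55 × 0.55 = 0.045375
enhancement: 0.25 × 0.6 × 0.45 = 0.0675
question: 0.6 × 0.95 × 0.95 = 0.5415
P(enhancement | x) = 0.0675 / 0.654375 ≈ 0.103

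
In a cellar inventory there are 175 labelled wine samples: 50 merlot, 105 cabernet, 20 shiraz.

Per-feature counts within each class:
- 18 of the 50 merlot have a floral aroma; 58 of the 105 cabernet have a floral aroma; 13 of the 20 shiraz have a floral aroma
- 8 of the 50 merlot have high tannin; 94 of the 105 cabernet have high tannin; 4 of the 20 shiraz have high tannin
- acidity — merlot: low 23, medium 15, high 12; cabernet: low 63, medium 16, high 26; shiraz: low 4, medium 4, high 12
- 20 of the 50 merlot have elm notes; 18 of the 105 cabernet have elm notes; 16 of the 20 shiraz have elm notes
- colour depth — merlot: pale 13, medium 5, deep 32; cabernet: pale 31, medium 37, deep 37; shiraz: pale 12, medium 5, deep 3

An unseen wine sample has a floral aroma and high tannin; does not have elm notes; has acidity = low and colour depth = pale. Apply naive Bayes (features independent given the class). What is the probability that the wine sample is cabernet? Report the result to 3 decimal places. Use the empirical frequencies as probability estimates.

0.966

merlot: (50/175) × (18/50) × (8/50) × (23/50) × (30/50) × (13/50) ≈ 0.00118096
cabernet: (105/175) × (58/105) × (94/105) × (63/105) × (87/105) × (31/105) ≈ 0.0435494
shiraz: (20/175) × (13/20) × (4/20) × (4/20) × (4/20) × (12/20) ≈ 0.000356571
P(cabernet | x) = 0.0435494 / 0.045086931 ≈ 0.966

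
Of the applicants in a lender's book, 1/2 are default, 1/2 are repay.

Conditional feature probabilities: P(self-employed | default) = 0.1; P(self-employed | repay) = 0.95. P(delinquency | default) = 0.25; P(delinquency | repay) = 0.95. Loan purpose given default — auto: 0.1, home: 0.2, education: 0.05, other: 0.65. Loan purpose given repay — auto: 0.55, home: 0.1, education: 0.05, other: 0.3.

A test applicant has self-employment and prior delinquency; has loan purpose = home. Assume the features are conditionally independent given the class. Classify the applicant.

default: 0.5 × 0.1 × 0.25 × 0.2 = 0.0025
repay: 0.5 × 0.95 × 0.95 × 0.1 = 0.045125
Highest score → repay.

repay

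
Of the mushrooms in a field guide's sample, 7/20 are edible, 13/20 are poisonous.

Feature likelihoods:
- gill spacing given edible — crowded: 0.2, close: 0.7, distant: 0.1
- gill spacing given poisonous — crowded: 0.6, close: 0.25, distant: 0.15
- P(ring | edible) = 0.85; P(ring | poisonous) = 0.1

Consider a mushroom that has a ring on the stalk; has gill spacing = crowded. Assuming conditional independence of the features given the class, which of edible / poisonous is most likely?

edible

edible: 0.35 × 0.2 × 0.85 = 0.0595
poisonous: 0.65 × 0.6 × 0.1 = 0.039
Highest score → edible.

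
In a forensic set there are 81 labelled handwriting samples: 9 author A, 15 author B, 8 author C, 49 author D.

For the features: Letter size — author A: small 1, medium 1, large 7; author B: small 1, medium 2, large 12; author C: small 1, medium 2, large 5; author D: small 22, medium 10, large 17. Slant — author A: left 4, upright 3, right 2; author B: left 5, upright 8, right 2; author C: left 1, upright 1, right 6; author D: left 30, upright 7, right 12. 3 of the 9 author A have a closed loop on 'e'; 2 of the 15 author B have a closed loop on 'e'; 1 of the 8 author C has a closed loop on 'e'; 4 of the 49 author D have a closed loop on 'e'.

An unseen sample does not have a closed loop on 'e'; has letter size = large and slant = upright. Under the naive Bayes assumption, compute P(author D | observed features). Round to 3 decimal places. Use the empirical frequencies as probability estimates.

0.226

author A: (9/81) × (7/9) × (3/9) × (6/9) ≈ 0.0192044
author B: (15/81) × (12/15) × (8/15) × (13/15) ≈ 0.0684774
author C: (8/81) × (5/8) × (1/8) × (7/8) ≈ 0.00675154
author D: (49/81) × (17/49) × (7/49) × (45/49) ≈ 0.0275348
P(author D | x) = 0.0275348 / 0.12196814 ≈ 0.226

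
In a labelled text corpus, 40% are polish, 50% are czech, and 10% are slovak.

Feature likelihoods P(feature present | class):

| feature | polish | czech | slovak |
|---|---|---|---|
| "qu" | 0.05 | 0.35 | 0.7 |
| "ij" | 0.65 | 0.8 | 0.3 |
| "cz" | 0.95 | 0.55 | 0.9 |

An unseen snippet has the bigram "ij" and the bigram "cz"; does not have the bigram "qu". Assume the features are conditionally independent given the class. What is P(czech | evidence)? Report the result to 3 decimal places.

0.371

polish: 0.4 × (1−0.05) × 0.65 × 0.95 = 0.23465
czech: 0.5 × (1−0.35) × 0.8 × 0.55 = 0.143
slovak: 0.1 × (1−0.7) × 0.3 × 0.9 = 0.0081
P(czech | x) = 0.143 / 0.38575 ≈ 0.371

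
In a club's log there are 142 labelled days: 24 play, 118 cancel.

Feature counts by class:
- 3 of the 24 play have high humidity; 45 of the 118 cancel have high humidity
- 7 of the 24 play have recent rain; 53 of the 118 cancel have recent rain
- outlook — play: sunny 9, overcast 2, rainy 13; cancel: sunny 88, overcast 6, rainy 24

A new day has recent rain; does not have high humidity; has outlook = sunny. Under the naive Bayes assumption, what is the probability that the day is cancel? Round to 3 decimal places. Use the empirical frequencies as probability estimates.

0.914

play: (24/142) × (21/24) × (7/24) × (9/24) ≈ 0.0161752
cancel: (118/142) × (73/118) × (53/118) × (88/118) ≈ 0.172198
P(cancel | x) = 0.172198 / 0.1883732 ≈ 0.914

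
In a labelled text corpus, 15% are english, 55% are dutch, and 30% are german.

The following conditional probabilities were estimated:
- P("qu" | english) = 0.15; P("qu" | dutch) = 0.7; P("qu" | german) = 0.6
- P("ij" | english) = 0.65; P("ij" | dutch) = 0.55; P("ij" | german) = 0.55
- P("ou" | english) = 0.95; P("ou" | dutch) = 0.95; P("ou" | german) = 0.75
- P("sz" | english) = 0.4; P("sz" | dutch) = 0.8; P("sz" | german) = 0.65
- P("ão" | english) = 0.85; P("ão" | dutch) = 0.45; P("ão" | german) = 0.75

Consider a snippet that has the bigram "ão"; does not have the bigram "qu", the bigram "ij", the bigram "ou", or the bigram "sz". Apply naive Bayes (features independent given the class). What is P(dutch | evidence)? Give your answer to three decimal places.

english: 0.15 × (1−0.15) × (1−0.65) × (1−0.95) × (1−0.4) × 0.85 = 0.0011379375
dutch: 0.55 × (1−0.7) × (1−0.55) × (1−0.95) × (1−0.8) × 0.45 = 0.000334125
german: 0.3 × (1−0.6) × (1−0.55) × (1−0.75) × (1−0.65) × 0.75 = 0.00354375
P(dutch | x) = 0.000334125 / 0.0050158125 ≈ 0.067

0.067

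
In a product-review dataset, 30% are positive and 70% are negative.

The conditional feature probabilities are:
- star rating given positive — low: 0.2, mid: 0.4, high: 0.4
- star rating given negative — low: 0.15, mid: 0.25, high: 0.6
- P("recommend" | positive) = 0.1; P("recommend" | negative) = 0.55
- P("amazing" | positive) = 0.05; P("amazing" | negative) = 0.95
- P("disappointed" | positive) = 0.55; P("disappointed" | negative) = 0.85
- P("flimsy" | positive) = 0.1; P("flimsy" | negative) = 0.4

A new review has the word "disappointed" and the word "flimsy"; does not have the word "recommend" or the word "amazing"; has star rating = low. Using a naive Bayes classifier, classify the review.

positive: 0.3 × 0.2 × (1−0.1) × (1−0.05) × 0.55 × 0.1 = 0.0028215
negative: 0.7 × 0.15 × (1−0.55) × (1−0.95) × 0.85 × 0.4 = 0.00080325
Highest score → positive.

positive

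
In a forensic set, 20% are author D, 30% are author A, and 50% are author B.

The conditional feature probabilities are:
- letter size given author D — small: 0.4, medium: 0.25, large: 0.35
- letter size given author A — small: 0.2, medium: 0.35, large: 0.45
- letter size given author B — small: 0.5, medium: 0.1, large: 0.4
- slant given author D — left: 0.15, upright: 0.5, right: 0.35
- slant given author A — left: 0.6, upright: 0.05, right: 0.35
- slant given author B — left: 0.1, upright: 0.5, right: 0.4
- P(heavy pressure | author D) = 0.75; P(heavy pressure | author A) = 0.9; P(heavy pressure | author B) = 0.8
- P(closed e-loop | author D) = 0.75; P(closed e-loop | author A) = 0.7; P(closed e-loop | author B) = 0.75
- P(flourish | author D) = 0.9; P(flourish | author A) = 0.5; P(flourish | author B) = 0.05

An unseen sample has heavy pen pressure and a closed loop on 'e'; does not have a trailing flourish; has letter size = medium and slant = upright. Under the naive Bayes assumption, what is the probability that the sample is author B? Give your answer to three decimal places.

author D: 0.2 × 0.25 × 0.5 × 0.75 × 0.75 × (1−0.9) = 0.00140625
author A: 0.3 × 0.35 × 0.05 × 0.9 × 0.7 × (1−0.5) = 0.00165375
author B: 0.5 × 0.1 × 0.5 × 0.8 × 0.75 × (1−0.05) = 0.01425
P(author B | x) = 0.01425 / 0.01731 ≈ 0.823

0.823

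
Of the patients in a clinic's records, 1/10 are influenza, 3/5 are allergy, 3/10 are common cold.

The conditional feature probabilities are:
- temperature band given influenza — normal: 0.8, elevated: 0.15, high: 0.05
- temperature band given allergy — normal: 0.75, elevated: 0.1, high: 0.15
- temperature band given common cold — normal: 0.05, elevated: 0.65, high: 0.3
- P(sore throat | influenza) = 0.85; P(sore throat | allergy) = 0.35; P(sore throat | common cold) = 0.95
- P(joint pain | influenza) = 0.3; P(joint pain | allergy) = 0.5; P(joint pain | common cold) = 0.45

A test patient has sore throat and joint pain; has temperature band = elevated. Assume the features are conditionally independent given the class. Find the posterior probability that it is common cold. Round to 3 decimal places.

0.853

influenza: 0.1 × 0.15 × 0.85 × 0.3 = 0.003825
allergy: 0.6 × 0.1 × 0.35 × 0.5 = 0.0105
common cold: 0.3 × 0.65 × 0.95 × 0.45 = 0.0833625
P(common cold | x) = 0.0833625 / 0.0976875 ≈ 0.853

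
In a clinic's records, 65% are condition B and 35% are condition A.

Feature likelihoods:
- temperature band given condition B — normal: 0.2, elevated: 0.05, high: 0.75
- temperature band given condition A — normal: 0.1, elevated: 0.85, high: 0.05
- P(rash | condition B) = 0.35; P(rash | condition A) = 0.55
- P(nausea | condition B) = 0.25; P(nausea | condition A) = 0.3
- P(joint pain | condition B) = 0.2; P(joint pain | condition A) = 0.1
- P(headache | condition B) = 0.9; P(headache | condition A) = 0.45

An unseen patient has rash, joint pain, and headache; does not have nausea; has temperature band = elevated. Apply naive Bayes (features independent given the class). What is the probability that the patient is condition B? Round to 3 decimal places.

condition B: 0.65 × 0.05 × 0.35 × (1−0.25) × 0.2 × 0.9 = 0.001535625
condition A: 0.35 × 0.85 × 0.55 × (1−0.3) × 0.1 × 0.45 = 0.0051541875
P(condition B | x) = 0.001535625 / 0.0066898125 ≈ 0.230

0.230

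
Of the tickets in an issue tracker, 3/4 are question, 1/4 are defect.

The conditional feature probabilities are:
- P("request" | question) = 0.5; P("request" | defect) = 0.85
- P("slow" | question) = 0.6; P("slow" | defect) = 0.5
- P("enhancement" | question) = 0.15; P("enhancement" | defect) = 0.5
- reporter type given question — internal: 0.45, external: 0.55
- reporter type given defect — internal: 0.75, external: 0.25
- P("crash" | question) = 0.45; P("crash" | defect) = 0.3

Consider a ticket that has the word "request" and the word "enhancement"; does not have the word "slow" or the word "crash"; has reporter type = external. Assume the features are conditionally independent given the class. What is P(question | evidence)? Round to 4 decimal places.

question: 0.75 × 0.5 × (1−0.6) × 0.15 × 0.55 × (1−0.45) = 0.00680625
defect: 0.25 × 0.85 × (1−0.5) × 0.5 × 0.25 × (1−0.3) = 0.009296875
P(question | x) = 0.00680625 / 0.016103125 ≈ 0.4227

0.4227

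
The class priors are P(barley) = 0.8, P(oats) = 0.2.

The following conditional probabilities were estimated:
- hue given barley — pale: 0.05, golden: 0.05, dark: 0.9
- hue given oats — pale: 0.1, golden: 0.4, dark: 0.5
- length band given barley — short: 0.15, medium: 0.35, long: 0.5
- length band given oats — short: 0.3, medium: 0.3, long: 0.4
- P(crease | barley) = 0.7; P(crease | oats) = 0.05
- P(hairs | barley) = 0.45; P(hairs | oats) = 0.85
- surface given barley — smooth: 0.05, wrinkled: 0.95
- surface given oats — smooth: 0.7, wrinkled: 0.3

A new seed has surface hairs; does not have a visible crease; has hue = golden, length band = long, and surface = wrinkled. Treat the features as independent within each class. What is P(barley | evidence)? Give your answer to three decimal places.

barley: 0.8 × 0.05 × 0.5 × (1−0.7) × 0.45 × 0.95 = 0.002565
oats: 0.2 × 0.4 × 0.4 × (1−0.05) × 0.85 × 0.3 = 0.007752
P(barley | x) = 0.002565 / 0.010317 ≈ 0.249

0.249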